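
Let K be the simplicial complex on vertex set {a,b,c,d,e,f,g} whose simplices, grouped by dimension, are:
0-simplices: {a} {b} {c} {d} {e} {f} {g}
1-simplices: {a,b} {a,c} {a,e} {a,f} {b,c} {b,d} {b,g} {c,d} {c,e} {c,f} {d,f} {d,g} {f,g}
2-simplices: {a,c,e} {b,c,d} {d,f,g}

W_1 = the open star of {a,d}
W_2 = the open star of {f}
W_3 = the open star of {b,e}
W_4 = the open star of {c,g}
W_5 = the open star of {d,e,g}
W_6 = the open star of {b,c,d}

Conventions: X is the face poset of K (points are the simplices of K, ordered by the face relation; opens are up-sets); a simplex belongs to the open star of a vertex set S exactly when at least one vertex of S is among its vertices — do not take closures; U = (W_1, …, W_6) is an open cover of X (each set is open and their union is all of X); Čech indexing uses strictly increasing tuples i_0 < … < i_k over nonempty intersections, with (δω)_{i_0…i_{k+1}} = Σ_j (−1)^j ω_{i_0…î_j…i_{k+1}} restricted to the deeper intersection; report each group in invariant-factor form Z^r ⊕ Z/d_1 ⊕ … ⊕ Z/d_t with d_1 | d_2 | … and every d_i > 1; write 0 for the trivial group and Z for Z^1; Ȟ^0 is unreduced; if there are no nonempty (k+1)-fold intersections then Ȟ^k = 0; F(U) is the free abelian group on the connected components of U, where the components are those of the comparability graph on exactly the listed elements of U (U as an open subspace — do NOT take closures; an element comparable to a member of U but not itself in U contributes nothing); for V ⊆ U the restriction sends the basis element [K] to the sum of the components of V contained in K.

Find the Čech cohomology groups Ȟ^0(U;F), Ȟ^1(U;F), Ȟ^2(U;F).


nerve simplices:
  W1={{a},{d},{a,b},{a,c},{a,e},{a,f},{b,d},{c,d},{d,f},{d,g},{a,c,e},{b,c,d},{d,f,g}} W2={{f},{a,f},{c,f},{d,f},{f,g},{d,f,g}} W3={{b},{e},{a,b},{a,e},{b,c},{b,d},{b,g},{c,e},{a,c,e},{b,c,d}} W4={{c},{g},{a,c},{b,c},{b,g},{c,d},{c,e},{c,f},{d,g},{f,g},{a,c,e},{b,c,d},{d,f,g}} W5={{d},{e},{g},{a,e},{b,d},{b,g},{c,d},{c,e},{d,f},{d,g},{f,g},{a,c,e},{b,c,d},{d,f,g}} W6={{b},{c},{d},{a,b},{a,c},{b,c},{b,d},{b,g},{c,d},{c,e},{c,f},{d,f},{d,g},{a,c,e},{b,c,d},{d,f,g}}
  W12={{a,f},{d,f},{d,f,g}} W13={{a,b},{a,e},{b,d},{a,c,e},{b,c,d}} W14={{a,c},{c,d},{d,g},{a,c,e},{b,c,d},{d,f,g}} W15={{d},{a,e},{b,d},{c,d},{d,f},{d,g},{a,c,e},{b,c,d},{d,f,g}} W16={{d},{a,b},{a,c},{b,d},{c,d},{d,f},{d,g},{a,c,e},{b,c,d},{d,f,g}} W24={{c,f},{f,g},{d,f,g}} W25={{d,f},{f,g},{d,f,g}} W26={{c,f},{d,f},{d,f,g}} W34={{b,c},{b,g},{c,e},{a,c,e},{b,c,d}} W35={{e},{a,e},{b,d},{b,g},{c,e},{a,c,e},{b,c,d}} W36={{b},{a,b},{b,c},{b,d},{b,g},{c,e},{a,c,e},{b,c,d}} W45={{g},{b,g},{c,d},{c,e},{d,g},{f,g},{a,c,e},{b,c,d},{d,f,g}} W46={{c},{a,c},{b,c},{b,g},{c,d},{c,e},{c,f},{d,g},{a,c,e},{b,c,d},{d,f,g}} W56={{d},{b,d},{b,g},{c,d},{c,e},{d,f},{d,g},{a,c,e},{b,c,d},{d,f,g}}
  W124={{d,f,g}} W125={{d,f},{d,f,g}} W126={{d,f},{d,f,g}} W134={{a,c,e},{b,c,d}} W135={{a,e},{b,d},{a,c,e},{b,c,d}} W136={{a,b},{b,d},{a,c,e},{b,c,d}} W145={{c,d},{d,g},{a,c,e},{b,c,d},{d,f,g}} W146={{a,c},{c,d},{d,g},{a,c,e},{b,c,d},{d,f,g}} W156={{d},{b,d},{c,d},{d,f},{d,g},{a,c,e},{b,c,d},{d,f,g}} W245={{f,g},{d,f,g}} W246={{c,f},{d,f,g}} W256={{d,f},{d,f,g}} W345={{b,g},{c,e},{a,c,e},{b,c,d}} W346={{b,c},{b,g},{c,e},{a,c,e},{b,c,d}} W356={{b,d},{b,g},{c,e},{a,c,e},{b,c,d}} W456={{b,g},{c,d},{c,e},{d,g},{a,c,e},{b,c,d},{d,f,g}}
  W1245={{d,f,g}} W1246={{d,f,g}} W1256={{d,f},{d,f,g}} W1345={{a,c,e},{b,c,d}} W1346={{a,c,e},{b,c,d}} W1356={{b,d},{a,c,e},{b,c,d}} W1456={{c,d},{d,g},{a,c,e},{b,c,d},{d,f,g}} W2456={{d,f,g}} W3456={{b,g},{c,e},{a,c,e},{b,c,d}}
  W12456={{d,f,g}} W13456={{a,c,e},{b,c,d}}
components per intersection:
  W1: {{a},{a,b},{a,c},{a,e},{a,f},{a,c,e}} {{d},{b,d},{c,d},{d,f},{d,g},{b,c,d},{d,f,g}}
  W2: {{f},{a,f},{c,f},{d,f},{f,g},{d,f,g}}
  W3: {{b},{a,b},{b,c},{b,d},{b,g},{b,c,d}} {{e},{a,e},{c,e},{a,c,e}}
  W4: {{c},{a,c},{b,c},{c,d},{c,e},{c,f},{a,c,e},{b,c,d}} {{g},{b,g},{d,g},{f,g},{d,f,g}}
  W5: {{d},{g},{b,d},{b,g},{c,d},{d,f},{d,g},{f,g},{b,c,d},{d,f,g}} {{e},{a,e},{c,e},{a,c,e}}
  W6: {{b},{c},{d},{a,b},{a,c},{b,c},{b,d},{b,g},{c,d},{c,e},{c,f},{d,f},{d,g},{a,c,e},{b,c,d},{d,f,g}}
  W12: {{a,f}} {{d,f},{d,f,g}}
  W13: {{a,b}} {{a,e},{a,c,e}} {{b,d},{b,c,d}}
  W14: {{a,c},{a,c,e}} {{c,d},{b,c,d}} {{d,g},{d,f,g}}
  W15: {{d},{b,d},{c,d},{d,f},{d,g},{b,c,d},{d,f,g}} {{a,e},{a,c,e}}
  W16: {{d},{b,d},{c,d},{d,f},{d,g},{b,c,d},{d,f,g}} {{a,b}} {{a,c},{a,c,e}}
  W24: {{c,f}} {{f,g},{d,f,g}}
  W25: {{d,f},{f,g},{d,f,g}}
  W26: {{c,f}} {{d,f},{d,f,g}}
  W34: {{b,c},{b,c,d}} {{b,g}} {{c,e},{a,c,e}}
  W35: {{e},{a,e},{c,e},{a,c,e}} {{b,d},{b,c,d}} {{b,g}}
  W36: {{b},{a,b},{b,c},{b,d},{b,g},{b,c,d}} {{c,e},{a,c,e}}
  W45: {{g},{b,g},{d,g},{f,g},{d,f,g}} {{c,d},{b,c,d}} {{c,e},{a,c,e}}
  W46: {{c},{a,c},{b,c},{c,d},{c,e},{c,f},{a,c,e},{b,c,d}} {{b,g}} {{d,g},{d,f,g}}
  W56: {{d},{b,d},{c,d},{d,f},{d,g},{b,c,d},{d,f,g}} {{b,g}} {{c,e},{a,c,e}}
  W124: {{d,f,g}}
  W125: {{d,f},{d,f,g}}
  W126: {{d,f},{d,f,g}}
  W134: {{a,c,e}} {{b,c,d}}
  W135: {{a,e},{a,c,e}} {{b,d},{b,c,d}}
  W136: {{a,b}} {{b,d},{b,c,d}} {{a,c,e}}
  W145: {{c,d},{b,c,d}} {{d,g},{d,f,g}} {{a,c,e}}
  W146: {{a,c},{a,c,e}} {{c,d},{b,c,d}} {{d,g},{d,f,g}}
  W156: {{d},{b,d},{c,d},{d,f},{d,g},{b,c,d},{d,f,g}} {{a,c,e}}
  W245: {{f,g},{d,f,g}}
  W246: {{c,f}} {{d,f,g}}
  W256: {{d,f},{d,f,g}}
  W345: {{b,g}} {{c,e},{a,c,e}} {{b,c,d}}
  W346: {{b,c},{b,c,d}} {{b,g}} {{c,e},{a,c,e}}
  W356: {{b,d},{b,c,d}} {{b,g}} {{c,e},{a,c,e}}
  W456: {{b,g}} {{c,d},{b,c,d}} {{c,e},{a,c,e}} {{d,g},{d,f,g}}
  W1245: {{d,f,g}}
  W1246: {{d,f,g}}
  W1256: {{d,f},{d,f,g}}
  W1345: {{a,c,e}} {{b,c,d}}
  W1346: {{a,c,e}} {{b,c,d}}
  W1356: {{b,d},{b,c,d}} {{a,c,e}}
  W1456: {{c,d},{b,c,d}} {{d,g},{d,f,g}} {{a,c,e}}
  W2456: {{d,f,g}}
  W3456: {{b,g}} {{c,e},{a,c,e}} {{b,c,d}}
  W12456: {{d,f,g}}
  W13456: {{a,c,e}} {{b,c,d}}
C dims 10,35,35,16; δ0: rk 9, SNF 1^9; δ1: rk 22, SNF 1^22; δ2: rk 13, SNF 1^13
degree 0: 10−9−0 = 1 → Ȟ^0 ≅ Z
degree 1: 35−22−9 = 4 → Ȟ^1 ≅ Z^4
degree 2: 35−13−22 = 0 → Ȟ^2 ≅ 0

Ȟ^0(U;F) ≅ Z, Ȟ^1(U;F) ≅ Z^4 and Ȟ^2(U;F) ≅ 0


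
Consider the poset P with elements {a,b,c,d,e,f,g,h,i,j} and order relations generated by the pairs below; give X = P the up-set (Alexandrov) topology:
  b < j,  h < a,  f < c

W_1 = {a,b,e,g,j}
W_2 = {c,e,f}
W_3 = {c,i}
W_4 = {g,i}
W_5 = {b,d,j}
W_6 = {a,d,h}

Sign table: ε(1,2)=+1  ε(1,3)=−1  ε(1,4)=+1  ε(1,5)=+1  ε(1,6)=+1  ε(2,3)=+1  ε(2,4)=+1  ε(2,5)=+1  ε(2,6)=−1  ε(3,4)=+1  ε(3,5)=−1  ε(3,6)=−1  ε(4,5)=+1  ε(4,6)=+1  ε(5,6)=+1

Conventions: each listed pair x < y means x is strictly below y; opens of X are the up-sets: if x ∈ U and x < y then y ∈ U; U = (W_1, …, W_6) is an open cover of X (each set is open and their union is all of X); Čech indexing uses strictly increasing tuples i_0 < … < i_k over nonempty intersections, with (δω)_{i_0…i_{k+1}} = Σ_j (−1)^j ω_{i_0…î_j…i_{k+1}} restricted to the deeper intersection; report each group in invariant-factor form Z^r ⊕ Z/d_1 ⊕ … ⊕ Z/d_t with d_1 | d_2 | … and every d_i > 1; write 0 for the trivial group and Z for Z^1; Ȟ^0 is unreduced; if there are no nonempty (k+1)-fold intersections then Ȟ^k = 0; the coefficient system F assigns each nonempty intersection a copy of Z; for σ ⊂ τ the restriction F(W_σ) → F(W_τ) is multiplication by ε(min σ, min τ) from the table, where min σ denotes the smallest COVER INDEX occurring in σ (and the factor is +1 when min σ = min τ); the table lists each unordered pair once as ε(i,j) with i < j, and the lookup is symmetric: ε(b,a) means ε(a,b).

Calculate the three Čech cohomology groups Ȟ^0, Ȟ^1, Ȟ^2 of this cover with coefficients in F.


Ȟ^0 ≅ Z,  Ȟ^1 ≅ Z^2,  Ȟ^2 ≅ 0

cover nerve:
  W12={e} W14={g} W15={b,j} W16={a} W23={c} W34={i} W56={d}
C dims 6,7; δ0: rk 5, SNF 1^5
Ȟ^0: (6−5)−0=1 ⇒ Z
Ȟ^1: (7−0)−5=2 ⇒ Z^2
Ȟ^2: (0−0)−0=0 ⇒ 0


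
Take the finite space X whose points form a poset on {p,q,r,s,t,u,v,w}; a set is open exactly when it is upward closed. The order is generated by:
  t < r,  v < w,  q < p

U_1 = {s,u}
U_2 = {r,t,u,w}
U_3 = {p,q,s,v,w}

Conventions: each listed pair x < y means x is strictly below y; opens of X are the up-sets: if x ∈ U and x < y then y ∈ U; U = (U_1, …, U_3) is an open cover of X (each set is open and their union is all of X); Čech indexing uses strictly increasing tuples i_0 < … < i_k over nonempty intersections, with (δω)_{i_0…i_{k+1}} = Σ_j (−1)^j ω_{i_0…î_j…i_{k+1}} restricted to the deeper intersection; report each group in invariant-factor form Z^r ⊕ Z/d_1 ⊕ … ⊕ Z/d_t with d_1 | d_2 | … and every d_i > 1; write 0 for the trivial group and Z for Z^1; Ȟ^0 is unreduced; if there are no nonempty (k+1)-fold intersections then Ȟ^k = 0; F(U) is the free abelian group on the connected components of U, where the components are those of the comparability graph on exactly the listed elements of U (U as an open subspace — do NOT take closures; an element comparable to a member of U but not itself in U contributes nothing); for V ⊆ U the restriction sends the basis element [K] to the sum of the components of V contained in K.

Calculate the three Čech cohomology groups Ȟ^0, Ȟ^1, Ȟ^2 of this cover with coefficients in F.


cover nerve:
  U12={u} U13={s} U23={w}
components per intersection:
  U1: {s} {u}
  U2: {r,t} {u} {w}
  U3: {p,q} {s} {v,w}
  U12: {u}
  U13: {s}
  U23: {w}
C dims 8,3; δ0: rk 3, SNF 1^3
Ȟ^0: (8−3)−0=5 ⇒ Z^5
Ȟ^1: (3−0)−3=0 ⇒ 0
Ȟ^2: (0−0)−0=0 ⇒ 0

Ȟ^0(U;F) ≅ Z^5, Ȟ^1(U;F) ≅ 0 and Ȟ^2(U;F) ≅ 0


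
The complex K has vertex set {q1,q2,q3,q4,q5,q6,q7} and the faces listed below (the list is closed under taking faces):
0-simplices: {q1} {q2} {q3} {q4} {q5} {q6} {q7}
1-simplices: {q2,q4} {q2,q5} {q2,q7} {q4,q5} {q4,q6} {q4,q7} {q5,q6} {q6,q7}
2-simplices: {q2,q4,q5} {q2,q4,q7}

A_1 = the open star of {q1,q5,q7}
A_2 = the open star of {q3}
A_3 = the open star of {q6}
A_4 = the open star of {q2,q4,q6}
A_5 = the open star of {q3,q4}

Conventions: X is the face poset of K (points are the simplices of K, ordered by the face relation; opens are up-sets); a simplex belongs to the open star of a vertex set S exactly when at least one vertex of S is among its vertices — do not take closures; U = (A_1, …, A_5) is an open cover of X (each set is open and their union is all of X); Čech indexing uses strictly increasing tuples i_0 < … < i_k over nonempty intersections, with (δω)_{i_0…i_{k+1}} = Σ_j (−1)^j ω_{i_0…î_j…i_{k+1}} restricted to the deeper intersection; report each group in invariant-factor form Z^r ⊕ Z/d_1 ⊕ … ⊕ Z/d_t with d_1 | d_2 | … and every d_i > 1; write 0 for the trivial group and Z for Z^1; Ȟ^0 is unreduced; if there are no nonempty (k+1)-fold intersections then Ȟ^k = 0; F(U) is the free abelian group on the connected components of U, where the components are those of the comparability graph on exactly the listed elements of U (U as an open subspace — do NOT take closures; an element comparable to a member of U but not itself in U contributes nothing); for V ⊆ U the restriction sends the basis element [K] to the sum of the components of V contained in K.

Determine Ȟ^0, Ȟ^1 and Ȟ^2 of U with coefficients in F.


Ȟ^0 = Z^3,  Ȟ^1 = Z^2,  Ȟ^2 = 0

cover nerve:
  A1={{q1},{q5},{q7},{q2,q5},{q2,q7},{q4,q5},{q4,q7},{q5,q6},{q6,q7},{q2,q4,q5},{q2,q4,q7}} A2={{q3}} A3={{q6},{q4,q6},{q5,q6},{q6,q7}} A4={{q2},{q4},{q6},{q2,q4},{q2,q5},{q2,q7},{q4,q5},{q4,q6},{q4,q7},{q5,q6},{q6,q7},{q2,q4,q5},{q2,q4,q7}} A5={{q3},{q4},{q2,q4},{q4,q5},{q4,q6},{q4,q7},{q2,q4,q5},{q2,q4,q7}}
  A13={{q5,q6},{q6,q7}} A14={{q2,q5},{q2,q7},{q4,q5},{q4,q7},{q5,q6},{q6,q7},{q2,q4,q5},{q2,q4,q7}} A15={{q4,q5},{q4,q7},{q2,q4,q5},{q2,q4,q7}} A25={{q3}} A34={{q6},{q4,q6},{q5,q6},{q6,q7}} A35={{q4,q6}} A45={{q4},{q2,q4},{q4,q5},{q4,q6},{q4,q7},{q2,q4,q5},{q2,q4,q7}}
  A134={{q5,q6},{q6,q7}} A145={{q4,q5},{q4,q7},{q2,q4,q5},{q2,q4,q7}} A345={{q4,q6}}
components per intersection:
  A1: {{q1}} {{q5},{q2,q5},{q4,q5},{q5,q6},{q2,q4,q5}} {{q7},{q2,q7},{q4,q7},{q6,q7},{q2,q4,q7}}
  A2: {{q3}}
  A3: {{q6},{q4,q6},{q5,q6},{q6,q7}}
  A4: {{q2},{q4},{q6},{q2,q4},{q2,q5},{q2,q7},{q4,q5},{q4,q6},{q4,q7},{q5,q6},{q6,q7},{q2,q4,q5},{q2,q4,q7}}
  A5: {{q3}} {{q4},{q2,q4},{q4,q5},{q4,q6},{q4,q7},{q2,q4,q5},{q2,q4,q7}}
  A13: {{q5,q6}} {{q6,q7}}
  A14: {{q2,q5},{q4,q5},{q2,q4,q5}} {{q2,q7},{q4,q7},{q2,q4,q7}} {{q5,q6}} {{q6,q7}}
  A15: {{q4,q5},{q2,q4,q5}} {{q4,q7},{q2,q4,q7}}
  A25: {{q3}}
  A34: {{q6},{q4,q6},{q5,q6},{q6,q7}}
  A35: {{q4,q6}}
  A45: {{q4},{q2,q4},{q4,q5},{q4,q6},{q4,q7},{q2,q4,q5},{q2,q4,q7}}
  A134: {{q5,q6}} {{q6,q7}}
  A145: {{q4,q5},{q2,q4,q5}} {{q4,q7},{q2,q4,q7}}
  A345: {{q4,q6}}
C dims 8,12,5; δ0: rk 5, SNF 1^5; δ1: rk 5, SNF 1^5
Ȟ^0: (8−5)−0=3 ⇒ Z^3
Ȟ^1: (12−5)−5=2 ⇒ Z^2
Ȟ^2: (5−0)−5=0 ⇒ 0


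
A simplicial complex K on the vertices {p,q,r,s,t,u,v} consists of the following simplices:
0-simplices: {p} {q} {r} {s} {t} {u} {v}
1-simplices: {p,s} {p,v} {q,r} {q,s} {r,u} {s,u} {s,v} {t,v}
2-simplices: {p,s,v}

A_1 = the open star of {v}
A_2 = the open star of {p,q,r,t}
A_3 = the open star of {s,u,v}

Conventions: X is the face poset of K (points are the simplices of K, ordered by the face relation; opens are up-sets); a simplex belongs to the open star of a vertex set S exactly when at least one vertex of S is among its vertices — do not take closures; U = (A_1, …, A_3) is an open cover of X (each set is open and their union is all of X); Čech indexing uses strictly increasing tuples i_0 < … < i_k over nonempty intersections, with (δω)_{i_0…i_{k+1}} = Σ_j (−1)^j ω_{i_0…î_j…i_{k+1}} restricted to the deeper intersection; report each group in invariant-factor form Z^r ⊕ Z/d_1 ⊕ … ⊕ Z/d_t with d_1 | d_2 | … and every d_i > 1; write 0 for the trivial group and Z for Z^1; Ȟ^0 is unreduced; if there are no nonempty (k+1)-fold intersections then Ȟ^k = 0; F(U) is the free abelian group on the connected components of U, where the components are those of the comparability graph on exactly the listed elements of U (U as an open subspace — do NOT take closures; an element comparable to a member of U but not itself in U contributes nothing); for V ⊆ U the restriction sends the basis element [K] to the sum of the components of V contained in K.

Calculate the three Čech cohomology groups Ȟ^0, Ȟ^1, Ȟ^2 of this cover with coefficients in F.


nerve simplices:
  A1={{v},{p,v},{s,v},{t,v},{p,s,v}} A2={{p},{q},{r},{t},{p,s},{p,v},{q,r},{q,s},{r,u},{t,v},{p,s,v}} A3={{s},{u},{v},{p,s},{p,v},{q,s},{r,u},{s,u},{s,v},{t,v},{p,s,v}}
  A12={{p,v},{t,v},{p,s,v}} A13={{v},{p,v},{s,v},{t,v},{p,s,v}} A23={{p,s},{p,v},{q,s},{r,u},{t,v},{p,s,v}}
  A123={{p,v},{t,v},{p,s,v}}
components per intersection:
  A1: {{v},{p,v},{s,v},{t,v},{p,s,v}}
  A2: {{p},{p,s},{p,v},{p,s,v}} {{q},{r},{q,r},{q,s},{r,u}} {{t},{t,v}}
  A3: {{s},{u},{v},{p,s},{p,v},{q,s},{r,u},{s,u},{s,v},{t,v},{p,s,v}}
  A12: {{p,v},{p,s,v}} {{t,v}}
  A13: {{v},{p,v},{s,v},{t,v},{p,s,v}}
  A23: {{p,s},{p,v},{p,s,v}} {{q,s}} {{r,u}} {{t,v}}
  A123: {{p,v},{p,s,v}} {{t,v}}
C dims 5,7,2; δ0: rk 4, SNF 1^4; δ1: rk 2, SNF 1^2
degree 0: 5−4−0 = 1 → Ȟ^0 ≅ Z
degree 1: 7−2−4 = 1 → Ȟ^1 ≅ Z
degree 2: 2−0−2 = 0 → Ȟ^2 ≅ 0

Ȟ^0 = Z,  Ȟ^1 = Z,  Ȟ^2 = 0


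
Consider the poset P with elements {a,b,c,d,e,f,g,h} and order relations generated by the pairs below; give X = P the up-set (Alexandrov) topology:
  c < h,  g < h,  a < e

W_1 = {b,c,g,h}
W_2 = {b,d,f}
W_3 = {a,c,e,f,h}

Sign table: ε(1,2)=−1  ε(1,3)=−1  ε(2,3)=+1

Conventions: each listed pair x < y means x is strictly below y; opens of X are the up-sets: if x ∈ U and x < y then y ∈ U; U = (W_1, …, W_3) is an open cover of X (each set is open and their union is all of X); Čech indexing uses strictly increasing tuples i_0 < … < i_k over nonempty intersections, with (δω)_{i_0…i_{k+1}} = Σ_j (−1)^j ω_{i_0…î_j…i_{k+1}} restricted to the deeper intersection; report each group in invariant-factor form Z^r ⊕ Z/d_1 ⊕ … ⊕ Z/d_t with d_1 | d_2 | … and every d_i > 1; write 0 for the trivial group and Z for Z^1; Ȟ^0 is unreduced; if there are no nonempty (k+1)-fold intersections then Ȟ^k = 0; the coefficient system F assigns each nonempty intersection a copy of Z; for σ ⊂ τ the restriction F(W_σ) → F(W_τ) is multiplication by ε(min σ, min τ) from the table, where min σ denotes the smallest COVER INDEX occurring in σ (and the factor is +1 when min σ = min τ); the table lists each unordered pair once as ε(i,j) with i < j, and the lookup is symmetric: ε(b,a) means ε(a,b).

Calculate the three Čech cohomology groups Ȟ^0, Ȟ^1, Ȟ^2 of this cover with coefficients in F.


Ȟ^0 ≅ Z,  Ȟ^1 ≅ Z,  Ȟ^2 ≅ 0

intersection data:
  W12={b} W13={c,h} W23={f}
C dims 3,3; δ0: rk 2, SNF 1^2
Ȟ^0 = (3 − 2) − 0 = 1, so Ȟ^0 ≅ Z
Ȟ^1 = (3 − 0) − 2 = 1, so Ȟ^1 ≅ Z
Ȟ^2 = (0 − 0) − 0 = 0, so Ȟ^2 ≅ 0


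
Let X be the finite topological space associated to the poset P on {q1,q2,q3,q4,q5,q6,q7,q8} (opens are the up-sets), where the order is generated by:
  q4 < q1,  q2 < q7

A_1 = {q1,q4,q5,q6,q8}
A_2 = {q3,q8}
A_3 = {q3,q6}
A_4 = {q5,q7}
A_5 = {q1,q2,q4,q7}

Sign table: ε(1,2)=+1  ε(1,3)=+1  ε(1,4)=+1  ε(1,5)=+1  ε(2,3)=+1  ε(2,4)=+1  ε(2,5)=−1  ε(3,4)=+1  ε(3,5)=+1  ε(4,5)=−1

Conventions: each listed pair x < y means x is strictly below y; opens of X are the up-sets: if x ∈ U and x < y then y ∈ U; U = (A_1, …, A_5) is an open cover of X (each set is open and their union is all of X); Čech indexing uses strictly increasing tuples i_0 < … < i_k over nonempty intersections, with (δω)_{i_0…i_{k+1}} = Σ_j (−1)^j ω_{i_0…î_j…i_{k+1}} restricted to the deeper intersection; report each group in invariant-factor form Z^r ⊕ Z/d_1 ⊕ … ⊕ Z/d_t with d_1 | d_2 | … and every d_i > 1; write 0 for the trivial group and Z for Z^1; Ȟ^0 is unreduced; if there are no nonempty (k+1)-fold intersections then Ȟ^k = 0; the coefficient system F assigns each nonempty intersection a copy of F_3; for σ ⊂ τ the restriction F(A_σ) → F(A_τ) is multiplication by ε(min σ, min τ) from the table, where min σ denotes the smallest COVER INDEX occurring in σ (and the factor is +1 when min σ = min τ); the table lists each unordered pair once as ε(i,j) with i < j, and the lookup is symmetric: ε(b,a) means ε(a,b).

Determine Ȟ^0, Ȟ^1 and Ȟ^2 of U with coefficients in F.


Ȟ^0(U;F) ≅ 0,  Ȟ^1(U;F) ≅ Z/3,  Ȟ^2(U;F) ≅ 0

nonempty intersections:
  A12={q8} A13={q6} A14={q5} A15={q1,q4} A23={q3} A45={q7}
C dims 5,6; δ0: rk_F3 5
Ȟ^0: (5−5)−0=0 ⇒ 0
Ȟ^1: (6−0)−5=1 ⇒ Z/3
Ȟ^2: (0−0)−0=0 ⇒ 0


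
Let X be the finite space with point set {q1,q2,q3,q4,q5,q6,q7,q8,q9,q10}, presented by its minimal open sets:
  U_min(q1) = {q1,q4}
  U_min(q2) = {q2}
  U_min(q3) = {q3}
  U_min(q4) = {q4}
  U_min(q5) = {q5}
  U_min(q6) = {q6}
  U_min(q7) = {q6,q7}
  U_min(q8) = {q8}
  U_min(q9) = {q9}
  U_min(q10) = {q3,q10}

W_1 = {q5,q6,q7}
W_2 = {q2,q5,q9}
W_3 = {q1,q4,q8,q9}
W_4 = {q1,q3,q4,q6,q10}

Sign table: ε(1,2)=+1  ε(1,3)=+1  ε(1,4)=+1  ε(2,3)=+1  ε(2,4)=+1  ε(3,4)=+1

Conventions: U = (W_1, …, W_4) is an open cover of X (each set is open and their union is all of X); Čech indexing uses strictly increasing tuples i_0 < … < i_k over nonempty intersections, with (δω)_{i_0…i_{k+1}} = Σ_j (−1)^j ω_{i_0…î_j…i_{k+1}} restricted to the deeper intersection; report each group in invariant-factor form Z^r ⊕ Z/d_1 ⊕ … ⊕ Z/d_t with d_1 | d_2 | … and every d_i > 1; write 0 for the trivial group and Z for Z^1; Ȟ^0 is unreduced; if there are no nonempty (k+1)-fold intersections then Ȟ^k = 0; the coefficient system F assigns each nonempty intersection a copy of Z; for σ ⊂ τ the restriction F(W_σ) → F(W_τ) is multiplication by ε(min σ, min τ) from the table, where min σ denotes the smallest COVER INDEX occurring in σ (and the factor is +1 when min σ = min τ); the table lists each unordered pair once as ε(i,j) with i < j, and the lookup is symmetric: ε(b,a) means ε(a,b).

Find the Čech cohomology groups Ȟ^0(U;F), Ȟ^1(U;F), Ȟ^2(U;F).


Ȟ^0 = Z,  Ȟ^1 = Z,  Ȟ^2 = 0

nonempty intersections:
  W12={q5} W14={q6} W23={q9} W34={q1,q4}
C dims 4,4; δ0: rk 3, SNF 1^3
Ȟ^0: (4−3)−0=1 ⇒ Z
Ȟ^1: (4−0)−3=1 ⇒ Z
Ȟ^2: (0−0)−0=0 ⇒ 0


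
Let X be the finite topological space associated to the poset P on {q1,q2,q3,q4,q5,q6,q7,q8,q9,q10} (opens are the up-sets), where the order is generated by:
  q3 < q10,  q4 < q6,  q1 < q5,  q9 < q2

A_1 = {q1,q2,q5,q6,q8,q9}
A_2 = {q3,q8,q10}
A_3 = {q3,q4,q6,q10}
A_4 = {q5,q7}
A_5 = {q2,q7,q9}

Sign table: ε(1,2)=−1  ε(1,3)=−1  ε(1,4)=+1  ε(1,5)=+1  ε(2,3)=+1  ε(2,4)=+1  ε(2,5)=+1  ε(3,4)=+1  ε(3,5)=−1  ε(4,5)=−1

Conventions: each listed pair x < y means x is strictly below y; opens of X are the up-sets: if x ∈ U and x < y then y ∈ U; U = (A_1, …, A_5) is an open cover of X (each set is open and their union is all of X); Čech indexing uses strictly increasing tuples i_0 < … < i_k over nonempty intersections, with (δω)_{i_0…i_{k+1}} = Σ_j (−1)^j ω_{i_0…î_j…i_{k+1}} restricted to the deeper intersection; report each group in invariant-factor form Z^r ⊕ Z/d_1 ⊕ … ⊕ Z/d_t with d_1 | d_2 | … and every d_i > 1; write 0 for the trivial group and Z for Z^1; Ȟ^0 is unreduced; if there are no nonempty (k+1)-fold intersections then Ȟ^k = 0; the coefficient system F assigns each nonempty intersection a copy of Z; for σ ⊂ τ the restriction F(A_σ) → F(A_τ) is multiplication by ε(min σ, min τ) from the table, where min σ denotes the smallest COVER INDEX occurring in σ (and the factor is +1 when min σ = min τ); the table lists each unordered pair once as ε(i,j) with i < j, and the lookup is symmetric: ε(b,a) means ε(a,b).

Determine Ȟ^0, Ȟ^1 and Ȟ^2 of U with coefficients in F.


nerve simplices:
  A12={q8} A13={q6} A14={q5} A15={q2,q9} A23={q3,q10} A45={q7}
C dims 5,6; δ0: rk 5, SNF 1^4·2
degree 0: 5−5−0 = 0 → Ȟ^0 ≅ 0
degree 1: 6−0−5 = 1 plus torsion [2] → Ȟ^1 ≅ Z ⊕ Z/2
degree 2: 0−0−0 = 0 → Ȟ^2 ≅ 0

Ȟ^0 ≅ 0, Ȟ^1 ≅ Z ⊕ Z/2 and Ȟ^2 ≅ 0


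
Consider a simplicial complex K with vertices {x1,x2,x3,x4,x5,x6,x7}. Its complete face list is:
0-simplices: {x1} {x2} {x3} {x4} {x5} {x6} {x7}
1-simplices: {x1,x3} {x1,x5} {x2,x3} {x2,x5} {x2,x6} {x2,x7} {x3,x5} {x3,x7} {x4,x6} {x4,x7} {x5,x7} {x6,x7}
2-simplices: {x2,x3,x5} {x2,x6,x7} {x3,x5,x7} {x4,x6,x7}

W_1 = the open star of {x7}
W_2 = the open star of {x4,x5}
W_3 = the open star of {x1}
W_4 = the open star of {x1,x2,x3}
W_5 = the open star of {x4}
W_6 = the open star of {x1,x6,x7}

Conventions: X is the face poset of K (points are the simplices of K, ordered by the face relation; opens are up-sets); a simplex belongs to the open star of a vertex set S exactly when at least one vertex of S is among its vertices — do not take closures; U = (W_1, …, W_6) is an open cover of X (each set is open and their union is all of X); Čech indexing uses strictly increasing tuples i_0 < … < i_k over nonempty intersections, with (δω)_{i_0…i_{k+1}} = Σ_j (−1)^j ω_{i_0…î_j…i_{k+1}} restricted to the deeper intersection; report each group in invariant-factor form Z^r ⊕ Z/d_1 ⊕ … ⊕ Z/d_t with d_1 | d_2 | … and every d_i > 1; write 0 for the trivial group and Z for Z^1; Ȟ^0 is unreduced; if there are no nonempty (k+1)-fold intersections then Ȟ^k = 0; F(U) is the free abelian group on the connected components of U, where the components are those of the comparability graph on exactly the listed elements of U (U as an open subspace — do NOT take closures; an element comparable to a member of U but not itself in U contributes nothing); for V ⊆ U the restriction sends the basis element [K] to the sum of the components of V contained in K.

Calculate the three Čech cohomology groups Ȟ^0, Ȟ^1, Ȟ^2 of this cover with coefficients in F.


cover nerve:
  W1={{x7},{x2,x7},{x3,x7},{x4,x7},{x5,x7},{x6,x7},{x2,x6,x7},{x3,x5,x7},{x4,x6,x7}} W2={{x4},{x5},{x1,x5},{x2,x5},{x3,x5},{x4,x6},{x4,x7},{x5,x7},{x2,x3,x5},{x3,x5,x7},{x4,x6,x7}} W3={{x1},{x1,x3},{x1,x5}} W4={{x1},{x2},{x3},{x1,x3},{x1,x5},{x2,x3},{x2,x5},{x2,x6},{x2,x7},{x3,x5},{x3,x7},{x2,x3,x5},{x2,x6,x7},{x3,x5,x7}} W5={{x4},{x4,x6},{x4,x7},{x4,x6,x7}} W6={{x1},{x6},{x7},{x1,x3},{x1,x5},{x2,x6},{x2,x7},{x3,x7},{x4,x6},{x4,x7},{x5,x7},{x6,x7},{x2,x6,x7},{x3,x5,x7},{x4,x6,x7}}
  W12={{x4,x7},{x5,x7},{x3,x5,x7},{x4,x6,x7}} W14={{x2,x7},{x3,x7},{x2,x6,x7},{x3,x5,x7}} W15={{x4,x7},{x4,x6,x7}} W16={{x7},{x2,x7},{x3,x7},{x4,x7},{x5,x7},{x6,x7},{x2,x6,x7},{x3,x5,x7},{x4,x6,x7}} W23={{x1,x5}} W24={{x1,x5},{x2,x5},{x3,x5},{x2,x3,x5},{x3,x5,x7}} W25={{x4},{x4,x6},{x4,x7},{x4,x6,x7}} W26={{x1,x5},{x4,x6},{x4,x7},{x5,x7},{x3,x5,x7},{x4,x6,x7}} W34={{x1},{x1,x3},{x1,x5}} W36={{x1},{x1,x3},{x1,x5}} W46={{x1},{x1,x3},{x1,x5},{x2,x6},{x2,x7},{x3,x7},{x2,x6,x7},{x3,x5,x7}} W56={{x4,x6},{x4,x7},{x4,x6,x7}}
  W124={{x3,x5,x7}} W125={{x4,x7},{x4,x6,x7}} W126={{x4,x7},{x5,x7},{x3,x5,x7},{x4,x6,x7}} W146={{x2,x7},{x3,x7},{x2,x6,x7},{x3,x5,x7}} W156={{x4,x7},{x4,x6,x7}} W234={{x1,x5}} W236={{x1,x5}} W246={{x1,x5},{x3,x5,x7}} W256={{x4,x6},{x4,x7},{x4,x6,x7}} W346={{x1},{x1,x3},{x1,x5}}
  W1246={{x3,x5,x7}} W1256={{x4,x7},{x4,x6,x7}} W2346={{x1,x5}}
components per intersection:
  W1: {{x7},{x2,x7},{x3,x7},{x4,x7},{x5,x7},{x6,x7},{x2,x6,x7},{x3,x5,x7},{x4,x6,x7}}
  W2: {{x4},{x4,x6},{x4,x7},{x4,x6,x7}} {{x5},{x1,x5},{x2,x5},{x3,x5},{x5,x7},{x2,x3,x5},{x3,x5,x7}}
  W3: {{x1},{x1,x3},{x1,x5}}
  W4: {{x1},{x2},{x3},{x1,x3},{x1,x5},{x2,x3},{x2,x5},{x2,x6},{x2,x7},{x3,x5},{x3,x7},{x2,x3,x5},{x2,x6,x7},{x3,x5,x7}}
  W5: {{x4},{x4,x6},{x4,x7},{x4,x6,x7}}
  W6: {{x1},{x1,x3},{x1,x5}} {{x6},{x7},{x2,x6},{x2,x7},{x3,x7},{x4,x6},{x4,x7},{x5,x7},{x6,x7},{x2,x6,x7},{x3,x5,x7},{x4,x6,x7}}
  W12: {{x4,x7},{x4,x6,x7}} {{x5,x7},{x3,x5,x7}}
  W14: {{x2,x7},{x2,x6,x7}} {{x3,x7},{x3,x5,x7}}
  W15: {{x4,x7},{x4,x6,x7}}
  W16: {{x7},{x2,x7},{x3,x7},{x4,x7},{x5,x7},{x6,x7},{x2,x6,x7},{x3,x5,x7},{x4,x6,x7}}
  W23: {{x1,x5}}
  W24: {{x1,x5}} {{x2,x5},{x3,x5},{x2,x3,x5},{x3,x5,x7}}
  W25: {{x4},{x4,x6},{x4,x7},{x4,x6,x7}}
  W26: {{x1,x5}} {{x4,x6},{x4,x7},{x4,x6,x7}} {{x5,x7},{x3,x5,x7}}
  W34: {{x1},{x1,x3},{x1,x5}}
  W36: {{x1},{x1,x3},{x1,x5}}
  W46: {{x1},{x1,x3},{x1,x5}} {{x2,x6},{x2,x7},{x2,x6,x7}} {{x3,x7},{x3,x5,x7}}
  W56: {{x4,x6},{x4,x7},{x4,x6,x7}}
  W124: {{x3,x5,x7}}
  W125: {{x4,x7},{x4,x6,x7}}
  W126: {{x4,x7},{x4,x6,x7}} {{x5,x7},{x3,x5,x7}}
  W146: {{x2,x7},{x2,x6,x7}} {{x3,x7},{x3,x5,x7}}
  W156: {{x4,x7},{x4,x6,x7}}
  W234: {{x1,x5}}
  W236: {{x1,x5}}
  W246: {{x1,x5}} {{x3,x5,x7}}
  W256: {{x4,x6},{x4,x7},{x4,x6,x7}}
  W346: {{x1},{x1,x3},{x1,x5}}
  W1246: {{x3,x5,x7}}
  W1256: {{x4,x7},{x4,x6,x7}}
  W2346: {{x1,x5}}
C dims 8,19,13,3; δ0: rk 7, SNF 1^7; δ1: rk 10, SNF 1^10; δ2: rk 3, SNF 1^3
Ȟ^0: (8−7)−0=1 ⇒ Z
Ȟ^1: (19−10)−7=2 ⇒ Z^2
Ȟ^2: (13−3)−10=0 ⇒ 0

Ȟ^0 = Z, Ȟ^1 = Z^2, Ȟ^2 = 0


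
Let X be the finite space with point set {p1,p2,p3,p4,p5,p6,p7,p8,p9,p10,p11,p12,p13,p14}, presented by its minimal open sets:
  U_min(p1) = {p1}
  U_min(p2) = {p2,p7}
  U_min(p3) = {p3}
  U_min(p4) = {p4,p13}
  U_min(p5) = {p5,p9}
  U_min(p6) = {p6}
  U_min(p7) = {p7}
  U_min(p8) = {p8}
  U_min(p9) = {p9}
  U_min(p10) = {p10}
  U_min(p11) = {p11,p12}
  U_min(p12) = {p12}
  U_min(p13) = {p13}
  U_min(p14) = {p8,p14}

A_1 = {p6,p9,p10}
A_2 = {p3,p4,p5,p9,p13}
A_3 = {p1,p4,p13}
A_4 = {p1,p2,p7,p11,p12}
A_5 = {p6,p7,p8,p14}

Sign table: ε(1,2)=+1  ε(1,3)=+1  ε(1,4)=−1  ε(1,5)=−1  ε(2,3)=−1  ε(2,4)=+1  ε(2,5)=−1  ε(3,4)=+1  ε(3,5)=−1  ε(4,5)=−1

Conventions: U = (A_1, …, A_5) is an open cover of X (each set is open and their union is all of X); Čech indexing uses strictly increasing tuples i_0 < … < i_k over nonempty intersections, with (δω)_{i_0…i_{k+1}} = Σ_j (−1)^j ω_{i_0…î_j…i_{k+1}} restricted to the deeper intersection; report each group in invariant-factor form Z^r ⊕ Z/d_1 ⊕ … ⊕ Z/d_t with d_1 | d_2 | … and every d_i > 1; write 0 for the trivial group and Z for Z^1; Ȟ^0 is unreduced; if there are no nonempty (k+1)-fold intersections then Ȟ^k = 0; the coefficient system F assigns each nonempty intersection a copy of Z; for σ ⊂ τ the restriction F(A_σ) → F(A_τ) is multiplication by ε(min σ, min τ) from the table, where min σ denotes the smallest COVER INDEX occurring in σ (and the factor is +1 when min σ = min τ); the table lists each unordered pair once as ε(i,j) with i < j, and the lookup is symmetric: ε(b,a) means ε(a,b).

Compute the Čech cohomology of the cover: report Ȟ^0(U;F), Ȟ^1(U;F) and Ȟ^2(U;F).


Ȟ^0 = 0, Ȟ^1 = Z/2 and Ȟ^2 = 0

nonempty overlaps:
  A12={p9} A15={p6} A23={p4,p13} A34={p1} A45={p7}
C dims 5,5; δ0: rk 5, SNF 1^4·2
degree 0: 5−5−0 = 0 → Ȟ^0 ≅ 0
degree 1: 5−0−5 = 0 plus torsion [2] → Ȟ^1 ≅ Z/2
degree 2: 0−0−0 = 0 → Ȟ^2 ≅ 0


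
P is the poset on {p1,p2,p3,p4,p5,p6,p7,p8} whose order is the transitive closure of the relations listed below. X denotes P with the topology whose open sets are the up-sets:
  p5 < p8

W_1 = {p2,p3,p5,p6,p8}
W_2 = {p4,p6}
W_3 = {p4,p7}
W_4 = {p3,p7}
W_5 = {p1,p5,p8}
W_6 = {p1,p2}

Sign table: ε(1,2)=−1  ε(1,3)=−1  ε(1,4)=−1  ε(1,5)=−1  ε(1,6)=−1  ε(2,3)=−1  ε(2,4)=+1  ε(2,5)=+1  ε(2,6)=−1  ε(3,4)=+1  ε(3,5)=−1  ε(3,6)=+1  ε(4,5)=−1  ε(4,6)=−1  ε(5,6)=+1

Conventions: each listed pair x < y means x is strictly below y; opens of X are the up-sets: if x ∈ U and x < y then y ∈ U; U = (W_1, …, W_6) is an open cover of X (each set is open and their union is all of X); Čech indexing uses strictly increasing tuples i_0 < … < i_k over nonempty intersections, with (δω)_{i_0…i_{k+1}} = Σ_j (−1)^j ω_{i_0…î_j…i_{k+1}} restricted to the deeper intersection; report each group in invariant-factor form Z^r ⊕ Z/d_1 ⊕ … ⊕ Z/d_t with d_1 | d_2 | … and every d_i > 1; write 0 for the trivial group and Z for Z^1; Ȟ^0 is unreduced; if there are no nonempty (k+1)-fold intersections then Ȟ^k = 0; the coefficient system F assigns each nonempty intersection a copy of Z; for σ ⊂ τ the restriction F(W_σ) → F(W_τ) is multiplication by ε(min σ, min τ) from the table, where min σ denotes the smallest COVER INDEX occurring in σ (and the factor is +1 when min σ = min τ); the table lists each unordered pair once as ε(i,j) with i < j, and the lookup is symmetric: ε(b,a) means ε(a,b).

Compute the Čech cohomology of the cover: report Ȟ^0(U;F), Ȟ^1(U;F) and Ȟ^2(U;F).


Ȟ^0 ≅ 0; Ȟ^1 ≅ Z ⊕ Z/2; Ȟ^2 ≅ 0

nonempty intersections:
  W12={p6} W14={p3} W15={p5,p8} W16={p2} W23={p4} W34={p7} W56={p1}
C dims 6,7; δ0: rk 6, SNF 1^5·2
Ȟ^0: (6−6)−0=0 ⇒ 0
Ȟ^1: (7−0)−6=1 plus torsion [2] ⇒ Z ⊕ Z/2
Ȟ^2: (0−0)−0=0 ⇒ 0


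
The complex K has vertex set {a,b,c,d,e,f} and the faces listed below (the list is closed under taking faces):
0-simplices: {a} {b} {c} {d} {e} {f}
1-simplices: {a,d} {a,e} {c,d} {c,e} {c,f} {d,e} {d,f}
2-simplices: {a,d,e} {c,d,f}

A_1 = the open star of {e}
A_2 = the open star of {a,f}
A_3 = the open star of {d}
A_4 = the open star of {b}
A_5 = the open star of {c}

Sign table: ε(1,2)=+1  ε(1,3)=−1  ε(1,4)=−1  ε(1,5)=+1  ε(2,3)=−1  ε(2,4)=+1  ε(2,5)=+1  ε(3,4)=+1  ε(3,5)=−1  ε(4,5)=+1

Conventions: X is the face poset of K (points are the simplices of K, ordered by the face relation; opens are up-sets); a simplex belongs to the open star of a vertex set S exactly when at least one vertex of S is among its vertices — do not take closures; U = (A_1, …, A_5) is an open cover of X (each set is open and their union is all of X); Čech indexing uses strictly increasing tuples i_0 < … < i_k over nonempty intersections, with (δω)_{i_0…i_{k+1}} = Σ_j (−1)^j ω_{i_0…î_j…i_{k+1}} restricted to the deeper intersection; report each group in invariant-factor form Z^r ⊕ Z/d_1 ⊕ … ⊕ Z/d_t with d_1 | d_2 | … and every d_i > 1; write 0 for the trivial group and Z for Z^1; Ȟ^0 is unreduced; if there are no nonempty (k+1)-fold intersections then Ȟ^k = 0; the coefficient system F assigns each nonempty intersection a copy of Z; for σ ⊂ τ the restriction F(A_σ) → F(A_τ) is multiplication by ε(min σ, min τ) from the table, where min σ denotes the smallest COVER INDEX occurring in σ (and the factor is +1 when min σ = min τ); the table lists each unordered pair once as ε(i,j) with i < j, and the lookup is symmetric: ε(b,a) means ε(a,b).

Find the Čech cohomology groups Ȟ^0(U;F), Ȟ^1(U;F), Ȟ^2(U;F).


nerve simplices:
  A1={{e},{a,e},{c,e},{d,e},{a,d,e}} A2={{a},{f},{a,d},{a,e},{c,f},{d,f},{a,d,e},{c,d,f}} A3={{d},{a,d},{c,d},{d,e},{d,f},{a,d,e},{c,d,f}} A4={{b}} A5={{c},{c,d},{c,e},{c,f},{c,d,f}}
  A12={{a,e},{a,d,e}} A13={{d,e},{a,d,e}} A15={{c,e}} A23={{a,d},{d,f},{a,d,e},{c,d,f}} A25={{c,f},{c,d,f}} A35={{c,d},{c,d,f}}
  A123={{a,d,e}} A235={{c,d,f}}
C dims 5,6,2; δ0: rk 3, SNF 1^3; δ1: rk 2, SNF 1^2
degree 0: 5−3−0 = 2 → Ȟ^0 ≅ Z^2
degree 1: 6−2−3 = 1 → Ȟ^1 ≅ Z
degree 2: 2−0−2 = 0 → Ȟ^2 ≅ 0

Ȟ^0(U;F) ≅ Z^2, Ȟ^1(U;F) ≅ Z and Ȟ^2(U;F) ≅ 0


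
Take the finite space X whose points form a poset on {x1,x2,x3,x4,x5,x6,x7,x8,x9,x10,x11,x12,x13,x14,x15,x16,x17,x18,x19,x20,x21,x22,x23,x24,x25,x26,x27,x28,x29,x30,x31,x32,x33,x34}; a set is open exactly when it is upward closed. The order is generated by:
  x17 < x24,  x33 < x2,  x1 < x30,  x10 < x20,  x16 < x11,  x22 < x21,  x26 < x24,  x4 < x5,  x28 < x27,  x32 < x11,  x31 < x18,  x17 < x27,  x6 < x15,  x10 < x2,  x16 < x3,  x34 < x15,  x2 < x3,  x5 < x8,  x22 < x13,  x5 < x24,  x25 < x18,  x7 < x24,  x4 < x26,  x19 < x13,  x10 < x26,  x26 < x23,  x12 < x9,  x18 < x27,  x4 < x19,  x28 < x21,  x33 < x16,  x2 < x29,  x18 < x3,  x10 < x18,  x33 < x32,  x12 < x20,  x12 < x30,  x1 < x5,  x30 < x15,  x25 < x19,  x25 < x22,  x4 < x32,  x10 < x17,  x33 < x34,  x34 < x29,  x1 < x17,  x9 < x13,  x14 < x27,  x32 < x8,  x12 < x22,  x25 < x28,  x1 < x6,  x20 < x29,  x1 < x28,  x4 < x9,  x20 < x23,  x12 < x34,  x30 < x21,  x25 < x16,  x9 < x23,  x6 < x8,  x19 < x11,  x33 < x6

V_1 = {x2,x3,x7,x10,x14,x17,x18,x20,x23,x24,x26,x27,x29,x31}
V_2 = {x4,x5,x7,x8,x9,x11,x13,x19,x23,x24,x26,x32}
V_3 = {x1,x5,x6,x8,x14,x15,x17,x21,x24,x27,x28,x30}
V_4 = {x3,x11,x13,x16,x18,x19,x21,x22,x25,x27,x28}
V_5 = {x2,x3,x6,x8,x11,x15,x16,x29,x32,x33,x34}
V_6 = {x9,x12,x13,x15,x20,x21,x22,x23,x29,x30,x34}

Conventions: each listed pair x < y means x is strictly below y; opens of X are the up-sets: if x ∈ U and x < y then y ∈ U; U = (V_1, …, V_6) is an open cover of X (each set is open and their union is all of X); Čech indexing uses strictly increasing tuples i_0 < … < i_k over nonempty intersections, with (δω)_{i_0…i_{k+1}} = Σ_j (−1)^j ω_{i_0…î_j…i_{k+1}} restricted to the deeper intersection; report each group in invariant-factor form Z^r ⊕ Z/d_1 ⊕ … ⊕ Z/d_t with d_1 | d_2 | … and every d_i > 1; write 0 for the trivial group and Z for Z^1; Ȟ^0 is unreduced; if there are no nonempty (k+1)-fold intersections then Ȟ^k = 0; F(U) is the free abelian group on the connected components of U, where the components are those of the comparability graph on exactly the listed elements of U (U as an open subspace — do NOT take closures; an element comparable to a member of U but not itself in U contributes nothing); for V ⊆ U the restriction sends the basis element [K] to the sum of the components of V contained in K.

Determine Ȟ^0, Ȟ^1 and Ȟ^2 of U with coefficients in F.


Ȟ^0 = Z, Ȟ^1 = 0, Ȟ^2 = Z/2

nerve simplices:
  V12={x7,x23,x24,x26} V13={x14,x17,x24,x27} V14={x3,x18,x27} V15={x2,x3,x29} V16={x20,x23,x29} V23={x5,x8,x24} V24={x11,x13,x19} V25={x8,x11,x32} V26={x9,x13,x23} V34={x21,x27,x28} V35={x6,x8,x15} V36={x15,x21,x30} V45={x3,x11,x16} V46={x13,x21,x22} V56={x15,x29,x34}
  V123={x24} V126={x23} V134={x27} V145={x3} V156={x29} V235={x8} V245={x11} V246={x13} V346={x21} V356={x15}
components per intersection:
  V1: {x2,x3,x7,x10,x14,x17,x18,x20,x23,x24,x26,x27,x29,x31}
  V2: {x4,x5,x7,x8,x9,x11,x13,x19,x23,x24,x26,x32}
  V3: {x1,x5,x6,x8,x14,x15,x17,x21,x24,x27,x28,x30}
  V4: {x3,x11,x13,x16,x18,x19,x21,x22,x25,x27,x28}
  V5: {x2,x3,x6,x8,x11,x15,x16,x29,x32,x33,x34}
  V6: {x9,x12,x13,x15,x20,x21,x22,x23,x29,x30,x34}
  V12: {x7,x23,x24,x26}
  V13: {x14,x17,x24,x27}
  V14: {x3,x18,x27}
  V15: {x2,x3,x29}
  V16: {x20,x23,x29}
  V23: {x5,x8,x24}
  V24: {x11,x13,x19}
  V25: {x8,x11,x32}
  V26: {x9,x13,x23}
  V34: {x21,x27,x28}
  V35: {x6,x8,x15}
  V36: {x15,x21,x30}
  V45: {x3,x11,x16}
  V46: {x13,x21,x22}
  V56: {x15,x29,x34}
  V123: {x24}
  V126: {x23}
  V134: {x27}
  V145: {x3}
  V156: {x29}
  V235: {x8}
  V245: {x11}
  V246: {x13}
  V346: {x21}
  V356: {x15}
C dims 6,15,10; δ0: rk 5, SNF 1^5; δ1: rk 10, SNF 1^9·2
degree 0: 6−5−0 = 1 → Ȟ^0 ≅ Z
degree 1: 15−10−5 = 0 → Ȟ^1 ≅ 0
degree 2: 10−0−10 = 0 plus torsion [2] → Ȟ^2 ≅ Z/2


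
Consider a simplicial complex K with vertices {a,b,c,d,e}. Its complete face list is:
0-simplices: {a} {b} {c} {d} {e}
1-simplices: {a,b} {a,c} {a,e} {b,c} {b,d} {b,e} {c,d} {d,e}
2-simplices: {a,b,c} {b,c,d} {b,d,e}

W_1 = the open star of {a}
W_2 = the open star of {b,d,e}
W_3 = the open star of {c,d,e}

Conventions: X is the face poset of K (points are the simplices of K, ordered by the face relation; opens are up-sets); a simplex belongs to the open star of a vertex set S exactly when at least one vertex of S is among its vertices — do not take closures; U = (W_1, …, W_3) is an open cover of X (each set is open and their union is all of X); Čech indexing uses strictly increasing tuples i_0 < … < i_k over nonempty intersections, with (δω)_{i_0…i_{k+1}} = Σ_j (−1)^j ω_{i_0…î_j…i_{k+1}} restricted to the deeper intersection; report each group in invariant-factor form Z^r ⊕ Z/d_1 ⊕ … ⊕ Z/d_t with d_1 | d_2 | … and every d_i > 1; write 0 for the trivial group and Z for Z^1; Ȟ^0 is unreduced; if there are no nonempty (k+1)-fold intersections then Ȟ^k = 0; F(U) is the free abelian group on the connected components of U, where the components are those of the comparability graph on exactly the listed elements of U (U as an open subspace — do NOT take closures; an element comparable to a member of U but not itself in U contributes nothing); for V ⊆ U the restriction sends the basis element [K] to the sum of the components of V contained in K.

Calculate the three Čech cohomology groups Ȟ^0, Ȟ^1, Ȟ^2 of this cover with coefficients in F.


cover nerve:
  W1={{a},{a,b},{a,c},{a,e},{a,b,c}} W2={{b},{d},{e},{a,b},{a,e},{b,c},{b,d},{b,e},{c,d},{d,e},{a,b,c},{b,c,d},{b,d,e}} W3={{c},{d},{e},{a,c},{a,e},{b,c},{b,d},{b,e},{c,d},{d,e},{a,b,c},{b,c,d},{b,d,e}}
  W12={{a,b},{a,e},{a,b,c}} W13={{a,c},{a,e},{a,b,c}} W23={{d},{e},{a,e},{b,c},{b,d},{b,e},{c,d},{d,e},{a,b,c},{b,c,d},{b,d,e}}
  W123={{a,e},{a,b,c}}
components per intersection:
  W1: {{a},{a,b},{a,c},{a,e},{a,b,c}}
  W2: {{b},{d},{e},{a,b},{a,e},{b,c},{b,d},{b,e},{c,d},{d,e},{a,b,c},{b,c,d},{b,d,e}}
  W3: {{c},{d},{e},{a,c},{a,e},{b,c},{b,d},{b,e},{c,d},{d,e},{a,b,c},{b,c,d},{b,d,e}}
  W12: {{a,b},{a,b,c}} {{a,e}}
  W13: {{a,c},{a,b,c}} {{a,e}}
  W23: {{d},{e},{a,e},{b,c},{b,d},{b,e},{c,d},{d,e},{a,b,c},{b,c,d},{b,d,e}}
  W123: {{a,e}} {{a,b,c}}
C dims 3,5,2; δ0: rk 2, SNF 1^2; δ1: rk 2, SNF 1^2
Ȟ^0: (3−2)−0=1 ⇒ Z
Ȟ^1: (5−2)−2=1 ⇒ Z
Ȟ^2: (2−0)−2=0 ⇒ 0

Ȟ^0(U;F) ≅ Z,  Ȟ^1(U;F) ≅ Z,  Ȟ^2(U;F) ≅ 0


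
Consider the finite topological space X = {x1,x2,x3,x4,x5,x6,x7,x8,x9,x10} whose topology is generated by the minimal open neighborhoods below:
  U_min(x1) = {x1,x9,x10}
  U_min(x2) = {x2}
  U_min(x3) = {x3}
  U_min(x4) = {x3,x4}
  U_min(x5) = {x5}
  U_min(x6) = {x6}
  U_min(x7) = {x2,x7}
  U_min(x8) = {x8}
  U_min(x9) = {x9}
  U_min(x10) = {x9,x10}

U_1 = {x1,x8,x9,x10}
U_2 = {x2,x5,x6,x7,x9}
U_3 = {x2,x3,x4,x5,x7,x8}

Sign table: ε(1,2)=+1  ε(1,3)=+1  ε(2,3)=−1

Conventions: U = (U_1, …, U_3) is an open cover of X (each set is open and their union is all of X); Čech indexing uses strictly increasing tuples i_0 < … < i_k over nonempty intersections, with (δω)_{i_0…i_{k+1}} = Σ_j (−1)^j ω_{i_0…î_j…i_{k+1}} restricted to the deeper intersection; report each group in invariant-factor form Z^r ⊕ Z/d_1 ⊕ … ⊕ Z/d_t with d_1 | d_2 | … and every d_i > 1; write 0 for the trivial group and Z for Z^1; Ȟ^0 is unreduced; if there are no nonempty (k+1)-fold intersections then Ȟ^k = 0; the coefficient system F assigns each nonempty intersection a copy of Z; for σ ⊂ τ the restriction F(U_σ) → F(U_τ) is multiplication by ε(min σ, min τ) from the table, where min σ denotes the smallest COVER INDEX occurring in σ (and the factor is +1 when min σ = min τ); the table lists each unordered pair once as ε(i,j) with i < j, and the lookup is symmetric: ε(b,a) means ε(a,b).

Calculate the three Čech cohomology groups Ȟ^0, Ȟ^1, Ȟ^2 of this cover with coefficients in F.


Ȟ^0(U;F) ≅ 0, Ȟ^1(U;F) ≅ Z/2 and Ȟ^2(U;F) ≅ 0

intersection data:
  U12={x9} U13={x8} U23={x2,x5,x7}
C dims 3,3; δ0: rk 3, SNF 1^2·2
Ȟ^0 = (3 − 3) − 0 = 0, so Ȟ^0 ≅ 0
Ȟ^1 = (3 − 0) − 3 = 0 plus torsion [2], so Ȟ^1 ≅ Z/2
Ȟ^2 = (0 − 0) − 0 = 0, so Ȟ^2 ≅ 0
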